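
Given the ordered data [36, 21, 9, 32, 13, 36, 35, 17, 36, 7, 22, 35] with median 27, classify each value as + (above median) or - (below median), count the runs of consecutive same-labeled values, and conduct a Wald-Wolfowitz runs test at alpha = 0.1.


Step 1: Compute median = 27; label A = above, B = below.
Labels in order: ABBABAABABBA  (n_A = 6, n_B = 6)
Step 2: Count runs R = 9.
Step 3: Under H0 (random ordering), E[R] = 2*n_A*n_B/(n_A+n_B) + 1 = 2*6*6/12 + 1 = 7.0000.
        Var[R] = 2*n_A*n_B*(2*n_A*n_B - n_A - n_B) / ((n_A+n_B)^2 * (n_A+n_B-1)) = 4320/1584 = 2.7273.
        SD[R] = 1.6514.
Step 4: Continuity-corrected z = (R - 0.5 - E[R]) / SD[R] = (9 - 0.5 - 7.0000) / 1.6514 = 0.9083.
Step 5: Two-sided p-value via normal approximation = 2*(1 - Phi(|z|)) = 0.363722.
Step 6: alpha = 0.1. fail to reject H0.

R = 9, z = 0.9083, p = 0.363722, fail to reject H0.


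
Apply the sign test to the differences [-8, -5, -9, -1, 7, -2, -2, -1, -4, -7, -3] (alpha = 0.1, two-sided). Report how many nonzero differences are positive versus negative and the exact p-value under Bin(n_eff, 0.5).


Step 1: Discard zero differences. Original n = 11; n_eff = number of nonzero differences = 11.
Nonzero differences (with sign): -8, -5, -9, -1, +7, -2, -2, -1, -4, -7, -3
Step 2: Count signs: positive = 1, negative = 10.
Step 3: Under H0: P(positive) = 0.5, so the number of positives S ~ Bin(11, 0.5).
Step 4: Two-sided exact p-value = sum of Bin(11,0.5) probabilities at or below the observed probability = 0.011719.
Step 5: alpha = 0.1. reject H0.

n_eff = 11, pos = 1, neg = 10, p = 0.011719, reject H0.


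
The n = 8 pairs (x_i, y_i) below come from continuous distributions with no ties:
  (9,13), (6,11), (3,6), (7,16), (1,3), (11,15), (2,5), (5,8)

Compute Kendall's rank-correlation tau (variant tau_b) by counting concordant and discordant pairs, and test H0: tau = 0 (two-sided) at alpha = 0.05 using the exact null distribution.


Step 1: Enumerate the 28 unordered pairs (i,j) with i<j and classify each by sign(x_j-x_i) * sign(y_j-y_i).
  (1,2):dx=-3,dy=-2->C; (1,3):dx=-6,dy=-7->C; (1,4):dx=-2,dy=+3->D; (1,5):dx=-8,dy=-10->C
  (1,6):dx=+2,dy=+2->C; (1,7):dx=-7,dy=-8->C; (1,8):dx=-4,dy=-5->C; (2,3):dx=-3,dy=-5->C
  (2,4):dx=+1,dy=+5->C; (2,5):dx=-5,dy=-8->C; (2,6):dx=+5,dy=+4->C; (2,7):dx=-4,dy=-6->C
  (2,8):dx=-1,dy=-3->C; (3,4):dx=+4,dy=+10->C; (3,5):dx=-2,dy=-3->C; (3,6):dx=+8,dy=+9->C
  (3,7):dx=-1,dy=-1->C; (3,8):dx=+2,dy=+2->C; (4,5):dx=-6,dy=-13->C; (4,6):dx=+4,dy=-1->D
  (4,7):dx=-5,dy=-11->C; (4,8):dx=-2,dy=-8->C; (5,6):dx=+10,dy=+12->C; (5,7):dx=+1,dy=+2->C
  (5,8):dx=+4,dy=+5->C; (6,7):dx=-9,dy=-10->C; (6,8):dx=-6,dy=-7->C; (7,8):dx=+3,dy=+3->C
Step 2: C = 26, D = 2, total pairs = 28.
Step 3: tau = (C - D)/(n(n-1)/2) = (26 - 2)/28 = 0.857143.
Step 4: Exact two-sided p-value (enumerate n! = 40320 permutations of y under H0): p = 0.001736.
Step 5: alpha = 0.05. reject H0.

tau_b = 0.8571 (C=26, D=2), p = 0.001736, reject H0.


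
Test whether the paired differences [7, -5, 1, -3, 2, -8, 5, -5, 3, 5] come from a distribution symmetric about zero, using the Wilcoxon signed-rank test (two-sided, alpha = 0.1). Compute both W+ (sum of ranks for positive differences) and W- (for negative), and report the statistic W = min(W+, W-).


Step 1: Drop any zero differences (none here) and take |d_i|.
|d| = [7, 5, 1, 3, 2, 8, 5, 5, 3, 5]
Step 2: Midrank |d_i| (ties get averaged ranks).
ranks: |7|->9, |5|->6.5, |1|->1, |3|->3.5, |2|->2, |8|->10, |5|->6.5, |5|->6.5, |3|->3.5, |5|->6.5
Step 3: Attach original signs; sum ranks with positive sign and with negative sign.
W+ = 9 + 1 + 2 + 6.5 + 3.5 + 6.5 = 28.5
W- = 6.5 + 3.5 + 10 + 6.5 = 26.5
(Check: W+ + W- = 55 should equal n(n+1)/2 = 55.)
Step 4: Test statistic W = min(W+, W-) = 26.5.
Step 5: Ties in |d|, so use the tie-corrected normal approximation.
        E[W] = n(n+1)/4 = 10*11/4 = 27.5.
        Tie groups: |d|=3 (t=2), |d|=5 (t=4); sum(t^3 - t) = 66.
        Var[W] = n(n+1)(2n+1)/24 - sum(t^3-t)/48 = 2310/24 - 66/48 = 94.875.
        z = (W - E[W]) / sqrt(Var[W]) = (26.5 - 27.5) / 9.7404 = -0.1027.
        Two-sided p = 2*Phi(z) = 0.918229.
Step 6: alpha = 0.1. fail to reject H0.

W+ = 28.5, W- = 26.5, W = min = 26.5, p = 0.918229, fail to reject H0.


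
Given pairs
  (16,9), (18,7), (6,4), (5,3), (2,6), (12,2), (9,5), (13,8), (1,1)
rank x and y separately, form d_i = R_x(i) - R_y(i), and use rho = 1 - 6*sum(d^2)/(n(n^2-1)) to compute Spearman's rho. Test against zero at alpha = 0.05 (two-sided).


Step 1: Rank x and y separately (midranks; no ties here).
rank(x): 16->8, 18->9, 6->4, 5->3, 2->2, 12->6, 9->5, 13->7, 1->1
rank(y): 9->9, 7->7, 4->4, 3->3, 6->6, 2->2, 5->5, 8->8, 1->1
Step 2: d_i = R_x(i) - R_y(i); compute d_i^2.
  (8-9)^2=1, (9-7)^2=4, (4-4)^2=0, (3-3)^2=0, (2-6)^2=16, (6-2)^2=16, (5-5)^2=0, (7-8)^2=1, (1-1)^2=0
sum(d^2) = 38.
Step 3: rho = 1 - 6*38 / (9*(9^2 - 1)) = 1 - 228/720 = 0.683333.
Step 4: Under H0, t = rho * sqrt((n-2)/(1-rho^2)) = 2.4763 ~ t(7).
Step 5: Two-sided p-value from the t-distribution with 7 df = 0.042442.
Step 6: alpha = 0.05. reject H0.

rho = 0.6833, p = 0.042442, reject H0 at alpha = 0.05.


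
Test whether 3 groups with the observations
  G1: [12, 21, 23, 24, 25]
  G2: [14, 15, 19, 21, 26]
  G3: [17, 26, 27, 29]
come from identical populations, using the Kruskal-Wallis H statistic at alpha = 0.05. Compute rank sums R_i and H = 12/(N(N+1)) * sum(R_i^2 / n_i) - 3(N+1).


Step 1: Combine all N = 14 observations and assign midranks.
sorted (value, group, rank): (12,G1,1), (14,G2,2), (15,G2,3), (17,G3,4), (19,G2,5), (21,G1,6.5), (21,G2,6.5), (23,G1,8), (24,G1,9), (25,G1,10), (26,G2,11.5), (26,G3,11.5), (27,G3,13), (29,G3,14)
Step 2: Sum ranks within each group.
R_1 = 34.5 (n_1 = 5)
R_2 = 28 (n_2 = 5)
R_3 = 42.5 (n_3 = 4)
Step 3: H = 12/(N(N+1)) * sum(R_i^2/n_i) - 3(N+1)
     = 12/(14*15) * (34.5^2/5 + 28^2/5 + 42.5^2/4) - 3*15
     = 0.057143 * 846.413 - 45
     = 3.366429.
Step 4: Ties present; correction factor C = 1 - 12/(14^3 - 14) = 0.995604. Corrected H = 3.366429 / 0.995604 = 3.381291.
Step 5: Under H0, H ~ chi^2(2); p-value = 0.184400.
Step 6: alpha = 0.05. fail to reject H0.

H = 3.3813, df = 2, p = 0.184400, fail to reject H0.


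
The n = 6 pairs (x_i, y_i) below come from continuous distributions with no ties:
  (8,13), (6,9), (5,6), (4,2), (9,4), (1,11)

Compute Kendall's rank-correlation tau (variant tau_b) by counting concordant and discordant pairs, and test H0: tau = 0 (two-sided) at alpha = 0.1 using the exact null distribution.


Step 1: Enumerate the 15 unordered pairs (i,j) with i<j and classify each by sign(x_j-x_i) * sign(y_j-y_i).
  (1,2):dx=-2,dy=-4->C; (1,3):dx=-3,dy=-7->C; (1,4):dx=-4,dy=-11->C; (1,5):dx=+1,dy=-9->D
  (1,6):dx=-7,dy=-2->C; (2,3):dx=-1,dy=-3->C; (2,4):dx=-2,dy=-7->C; (2,5):dx=+3,dy=-5->D
  (2,6):dx=-5,dy=+2->D; (3,4):dx=-1,dy=-4->C; (3,5):dx=+4,dy=-2->D; (3,6):dx=-4,dy=+5->D
  (4,5):dx=+5,dy=+2->C; (4,6):dx=-3,dy=+9->D; (5,6):dx=-8,dy=+7->D
Step 2: C = 8, D = 7, total pairs = 15.
Step 3: tau = (C - D)/(n(n-1)/2) = (8 - 7)/15 = 0.066667.
Step 4: Exact two-sided p-value (enumerate n! = 720 permutations of y under H0): p = 1.000000.
Step 5: alpha = 0.1. fail to reject H0.

tau_b = 0.0667 (C=8, D=7), p = 1.000000, fail to reject H0.


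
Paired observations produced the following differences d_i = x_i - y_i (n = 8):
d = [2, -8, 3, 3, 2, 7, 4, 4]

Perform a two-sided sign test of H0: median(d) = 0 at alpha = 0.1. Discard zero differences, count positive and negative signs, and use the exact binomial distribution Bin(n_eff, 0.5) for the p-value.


Step 1: Discard zero differences. Original n = 8; n_eff = number of nonzero differences = 8.
Nonzero differences (with sign): +2, -8, +3, +3, +2, +7, +4, +4
Step 2: Count signs: positive = 7, negative = 1.
Step 3: Under H0: P(positive) = 0.5, so the number of positives S ~ Bin(8, 0.5).
Step 4: Two-sided exact p-value = sum of Bin(8,0.5) probabilities at or below the observed probability = 0.070312.
Step 5: alpha = 0.1. reject H0.

n_eff = 8, pos = 7, neg = 1, p = 0.070312, reject H0.


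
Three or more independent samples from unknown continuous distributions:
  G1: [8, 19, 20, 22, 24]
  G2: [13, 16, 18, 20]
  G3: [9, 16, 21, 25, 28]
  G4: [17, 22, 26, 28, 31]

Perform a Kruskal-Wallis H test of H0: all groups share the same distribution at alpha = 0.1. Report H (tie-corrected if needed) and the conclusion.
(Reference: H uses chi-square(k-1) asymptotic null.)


Step 1: Combine all N = 19 observations and assign midranks.
sorted (value, group, rank): (8,G1,1), (9,G3,2), (13,G2,3), (16,G2,4.5), (16,G3,4.5), (17,G4,6), (18,G2,7), (19,G1,8), (20,G1,9.5), (20,G2,9.5), (21,G3,11), (22,G1,12.5), (22,G4,12.5), (24,G1,14), (25,G3,15), (26,G4,16), (28,G3,17.5), (28,G4,17.5), (31,G4,19)
Step 2: Sum ranks within each group.
R_1 = 45 (n_1 = 5)
R_2 = 24 (n_2 = 4)
R_3 = 50 (n_3 = 5)
R_4 = 71 (n_4 = 5)
Step 3: H = 12/(N(N+1)) * sum(R_i^2/n_i) - 3(N+1)
     = 12/(19*20) * (45^2/5 + 24^2/4 + 50^2/5 + 71^2/5) - 3*20
     = 0.031579 * 2057.2 - 60
     = 4.964211.
Step 4: Ties present; correction factor C = 1 - 24/(19^3 - 19) = 0.996491. Corrected H = 4.964211 / 0.996491 = 4.981690.
Step 5: Under H0, H ~ chi^2(3); p-value = 0.173143.
Step 6: alpha = 0.1. fail to reject H0.

H = 4.9817, df = 3, p = 0.173143, fail to reject H0.


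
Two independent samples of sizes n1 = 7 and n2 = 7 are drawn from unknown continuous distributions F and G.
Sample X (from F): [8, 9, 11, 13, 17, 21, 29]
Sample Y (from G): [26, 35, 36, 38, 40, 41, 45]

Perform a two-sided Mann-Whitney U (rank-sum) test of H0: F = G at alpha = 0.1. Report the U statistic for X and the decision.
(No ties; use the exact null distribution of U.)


Step 1: Combine and sort all 14 observations; assign midranks.
sorted (value, group): (8,X), (9,X), (11,X), (13,X), (17,X), (21,X), (26,Y), (29,X), (35,Y), (36,Y), (38,Y), (40,Y), (41,Y), (45,Y)
ranks: 8->1, 9->2, 11->3, 13->4, 17->5, 21->6, 26->7, 29->8, 35->9, 36->10, 38->11, 40->12, 41->13, 45->14
Step 2: Rank sum for X: R1 = 1 + 2 + 3 + 4 + 5 + 6 + 8 = 29.
Step 3: U_X = R1 - n1(n1+1)/2 = 29 - 7*8/2 = 29 - 28 = 1.
       U_Y = n1*n2 - U_X = 49 - 1 = 48.
Step 4: No ties, so the exact null distribution of U (based on enumerating the C(14,7) = 3432 equally likely rank assignments) gives the two-sided p-value.
Step 5: p-value = 0.001166; compare to alpha = 0.1. reject H0.

U_X = 1, p = 0.001166, reject H0 at alpha = 0.1.


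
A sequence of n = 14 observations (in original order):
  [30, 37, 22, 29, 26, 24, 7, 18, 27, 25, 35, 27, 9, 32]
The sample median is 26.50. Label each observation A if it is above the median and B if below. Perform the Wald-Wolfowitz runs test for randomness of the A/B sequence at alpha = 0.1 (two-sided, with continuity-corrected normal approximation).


Step 1: Compute median = 26.50; label A = above, B = below.
Labels in order: AABABBBBABAABA  (n_A = 7, n_B = 7)
Step 2: Count runs R = 9.
Step 3: Under H0 (random ordering), E[R] = 2*n_A*n_B/(n_A+n_B) + 1 = 2*7*7/14 + 1 = 8.0000.
        Var[R] = 2*n_A*n_B*(2*n_A*n_B - n_A - n_B) / ((n_A+n_B)^2 * (n_A+n_B-1)) = 8232/2548 = 3.2308.
        SD[R] = 1.7974.
Step 4: Continuity-corrected z = (R - 0.5 - E[R]) / SD[R] = (9 - 0.5 - 8.0000) / 1.7974 = 0.2782.
Step 5: Two-sided p-value via normal approximation = 2*(1 - Phi(|z|)) = 0.780879.
Step 6: alpha = 0.1. fail to reject H0.

R = 9, z = 0.2782, p = 0.780879, fail to reject H0.


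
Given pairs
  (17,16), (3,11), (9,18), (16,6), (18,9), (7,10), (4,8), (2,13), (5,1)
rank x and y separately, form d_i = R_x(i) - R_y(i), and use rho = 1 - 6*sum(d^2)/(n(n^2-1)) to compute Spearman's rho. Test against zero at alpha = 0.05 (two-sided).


Step 1: Rank x and y separately (midranks; no ties here).
rank(x): 17->8, 3->2, 9->6, 16->7, 18->9, 7->5, 4->3, 2->1, 5->4
rank(y): 16->8, 11->6, 18->9, 6->2, 9->4, 10->5, 8->3, 13->7, 1->1
Step 2: d_i = R_x(i) - R_y(i); compute d_i^2.
  (8-8)^2=0, (2-6)^2=16, (6-9)^2=9, (7-2)^2=25, (9-4)^2=25, (5-5)^2=0, (3-3)^2=0, (1-7)^2=36, (4-1)^2=9
sum(d^2) = 120.
Step 3: rho = 1 - 6*120 / (9*(9^2 - 1)) = 1 - 720/720 = 0.000000.
Step 4: Under H0, t = rho * sqrt((n-2)/(1-rho^2)) = 0.0000 ~ t(7).
Step 5: Two-sided p-value from the t-distribution with 7 df = 1.000000.
Step 6: alpha = 0.05. fail to reject H0.

rho = 0.0000, p = 1.000000, fail to reject H0 at alpha = 0.05.


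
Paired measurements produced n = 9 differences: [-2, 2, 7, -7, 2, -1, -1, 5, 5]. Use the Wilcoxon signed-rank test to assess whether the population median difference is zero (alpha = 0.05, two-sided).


Step 1: Drop any zero differences (none here) and take |d_i|.
|d| = [2, 2, 7, 7, 2, 1, 1, 5, 5]
Step 2: Midrank |d_i| (ties get averaged ranks).
ranks: |2|->4, |2|->4, |7|->8.5, |7|->8.5, |2|->4, |1|->1.5, |1|->1.5, |5|->6.5, |5|->6.5
Step 3: Attach original signs; sum ranks with positive sign and with negative sign.
W+ = 4 + 8.5 + 4 + 6.5 + 6.5 = 29.5
W- = 4 + 8.5 + 1.5 + 1.5 = 15.5
(Check: W+ + W- = 45 should equal n(n+1)/2 = 45.)
Step 4: Test statistic W = min(W+, W-) = 15.5.
Step 5: Ties in |d|, so use the tie-corrected normal approximation.
        E[W] = n(n+1)/4 = 9*10/4 = 22.5.
        Tie groups: |d|=1 (t=2), |d|=2 (t=3), |d|=5 (t=2), |d|=7 (t=2); sum(t^3 - t) = 42.
        Var[W] = n(n+1)(2n+1)/24 - sum(t^3-t)/48 = 1710/24 - 42/48 = 70.375.
        z = (W - E[W]) / sqrt(Var[W]) = (15.5 - 22.5) / 8.3890 = -0.8344.
        Two-sided p = 2*Phi(z) = 0.404040.
Step 6: alpha = 0.05. fail to reject H0.

W+ = 29.5, W- = 15.5, W = min = 15.5, p = 0.404040, fail to reject H0.


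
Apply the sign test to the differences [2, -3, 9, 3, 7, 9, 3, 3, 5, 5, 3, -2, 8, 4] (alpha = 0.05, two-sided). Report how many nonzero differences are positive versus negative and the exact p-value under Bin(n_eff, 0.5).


Step 1: Discard zero differences. Original n = 14; n_eff = number of nonzero differences = 14.
Nonzero differences (with sign): +2, -3, +9, +3, +7, +9, +3, +3, +5, +5, +3, -2, +8, +4
Step 2: Count signs: positive = 12, negative = 2.
Step 3: Under H0: P(positive) = 0.5, so the number of positives S ~ Bin(14, 0.5).
Step 4: Two-sided exact p-value = sum of Bin(14,0.5) probabilities at or below the observed probability = 0.012939.
Step 5: alpha = 0.05. reject H0.

n_eff = 14, pos = 12, neg = 2, p = 0.012939, reject H0.


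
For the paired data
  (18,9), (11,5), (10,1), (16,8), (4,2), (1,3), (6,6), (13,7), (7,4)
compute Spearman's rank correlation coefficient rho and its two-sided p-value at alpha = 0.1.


Step 1: Rank x and y separately (midranks; no ties here).
rank(x): 18->9, 11->6, 10->5, 16->8, 4->2, 1->1, 6->3, 13->7, 7->4
rank(y): 9->9, 5->5, 1->1, 8->8, 2->2, 3->3, 6->6, 7->7, 4->4
Step 2: d_i = R_x(i) - R_y(i); compute d_i^2.
  (9-9)^2=0, (6-5)^2=1, (5-1)^2=16, (8-8)^2=0, (2-2)^2=0, (1-3)^2=4, (3-6)^2=9, (7-7)^2=0, (4-4)^2=0
sum(d^2) = 30.
Step 3: rho = 1 - 6*30 / (9*(9^2 - 1)) = 1 - 180/720 = 0.750000.
Step 4: Under H0, t = rho * sqrt((n-2)/(1-rho^2)) = 3.0000 ~ t(7).
Step 5: Two-sided p-value from the t-distribution with 7 df = 0.019942.
Step 6: alpha = 0.1. reject H0.

rho = 0.7500, p = 0.019942, reject H0 at alpha = 0.1.


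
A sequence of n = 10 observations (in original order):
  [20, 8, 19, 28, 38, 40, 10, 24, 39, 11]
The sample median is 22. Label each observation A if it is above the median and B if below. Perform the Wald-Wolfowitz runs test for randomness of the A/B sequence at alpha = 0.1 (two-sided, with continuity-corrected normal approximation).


Step 1: Compute median = 22; label A = above, B = below.
Labels in order: BBBAAABAAB  (n_A = 5, n_B = 5)
Step 2: Count runs R = 5.
Step 3: Under H0 (random ordering), E[R] = 2*n_A*n_B/(n_A+n_B) + 1 = 2*5*5/10 + 1 = 6.0000.
        Var[R] = 2*n_A*n_B*(2*n_A*n_B - n_A - n_B) / ((n_A+n_B)^2 * (n_A+n_B-1)) = 2000/900 = 2.2222.
        SD[R] = 1.4907.
Step 4: Continuity-corrected z = (R + 0.5 - E[R]) / SD[R] = (5 + 0.5 - 6.0000) / 1.4907 = -0.3354.
Step 5: Two-sided p-value via normal approximation = 2*(1 - Phi(|z|)) = 0.737316.
Step 6: alpha = 0.1. fail to reject H0.

R = 5, z = -0.3354, p = 0.737316, fail to reject H0.


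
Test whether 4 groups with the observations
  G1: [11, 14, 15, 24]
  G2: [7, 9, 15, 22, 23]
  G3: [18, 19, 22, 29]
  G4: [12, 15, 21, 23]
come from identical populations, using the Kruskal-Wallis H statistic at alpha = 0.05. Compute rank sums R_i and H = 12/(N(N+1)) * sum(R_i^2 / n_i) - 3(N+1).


Step 1: Combine all N = 17 observations and assign midranks.
sorted (value, group, rank): (7,G2,1), (9,G2,2), (11,G1,3), (12,G4,4), (14,G1,5), (15,G1,7), (15,G2,7), (15,G4,7), (18,G3,9), (19,G3,10), (21,G4,11), (22,G2,12.5), (22,G3,12.5), (23,G2,14.5), (23,G4,14.5), (24,G1,16), (29,G3,17)
Step 2: Sum ranks within each group.
R_1 = 31 (n_1 = 4)
R_2 = 37 (n_2 = 5)
R_3 = 48.5 (n_3 = 4)
R_4 = 36.5 (n_4 = 4)
Step 3: H = 12/(N(N+1)) * sum(R_i^2/n_i) - 3(N+1)
     = 12/(17*18) * (31^2/4 + 37^2/5 + 48.5^2/4 + 36.5^2/4) - 3*18
     = 0.039216 * 1435.17 - 54
     = 2.281373.
Step 4: Ties present; correction factor C = 1 - 36/(17^3 - 17) = 0.992647. Corrected H = 2.281373 / 0.992647 = 2.298272.
Step 5: Under H0, H ~ chi^2(3); p-value = 0.512852.
Step 6: alpha = 0.05. fail to reject H0.

H = 2.2983, df = 3, p = 0.512852, fail to reject H0.


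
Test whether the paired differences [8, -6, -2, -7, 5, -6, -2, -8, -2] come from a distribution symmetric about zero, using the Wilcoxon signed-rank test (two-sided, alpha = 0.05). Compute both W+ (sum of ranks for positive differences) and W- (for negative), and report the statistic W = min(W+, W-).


Step 1: Drop any zero differences (none here) and take |d_i|.
|d| = [8, 6, 2, 7, 5, 6, 2, 8, 2]
Step 2: Midrank |d_i| (ties get averaged ranks).
ranks: |8|->8.5, |6|->5.5, |2|->2, |7|->7, |5|->4, |6|->5.5, |2|->2, |8|->8.5, |2|->2
Step 3: Attach original signs; sum ranks with positive sign and with negative sign.
W+ = 8.5 + 4 = 12.5
W- = 5.5 + 2 + 7 + 5.5 + 2 + 8.5 + 2 = 32.5
(Check: W+ + W- = 45 should equal n(n+1)/2 = 45.)
Step 4: Test statistic W = min(W+, W-) = 12.5.
Step 5: Ties in |d|, so use the tie-corrected normal approximation.
        E[W] = n(n+1)/4 = 9*10/4 = 22.5.
        Tie groups: |d|=2 (t=3), |d|=6 (t=2), |d|=8 (t=2); sum(t^3 - t) = 36.
        Var[W] = n(n+1)(2n+1)/24 - sum(t^3-t)/48 = 1710/24 - 36/48 = 70.5.
        z = (W - E[W]) / sqrt(Var[W]) = (12.5 - 22.5) / 8.3964 = -1.1910.
        Two-sided p = 2*Phi(z) = 0.233660.
Step 6: alpha = 0.05. fail to reject H0.

W+ = 12.5, W- = 32.5, W = min = 12.5, p = 0.233660, fail to reject H0.


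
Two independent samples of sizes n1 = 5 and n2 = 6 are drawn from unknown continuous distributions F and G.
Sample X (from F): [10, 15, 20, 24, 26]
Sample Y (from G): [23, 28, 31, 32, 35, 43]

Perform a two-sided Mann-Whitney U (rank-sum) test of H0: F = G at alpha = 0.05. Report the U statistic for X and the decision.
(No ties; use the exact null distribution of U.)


Step 1: Combine and sort all 11 observations; assign midranks.
sorted (value, group): (10,X), (15,X), (20,X), (23,Y), (24,X), (26,X), (28,Y), (31,Y), (32,Y), (35,Y), (43,Y)
ranks: 10->1, 15->2, 20->3, 23->4, 24->5, 26->6, 28->7, 31->8, 32->9, 35->10, 43->11
Step 2: Rank sum for X: R1 = 1 + 2 + 3 + 5 + 6 = 17.
Step 3: U_X = R1 - n1(n1+1)/2 = 17 - 5*6/2 = 17 - 15 = 2.
       U_Y = n1*n2 - U_X = 30 - 2 = 28.
Step 4: No ties, so the exact null distribution of U (based on enumerating the C(11,5) = 462 equally likely rank assignments) gives the two-sided p-value.
Step 5: p-value = 0.017316; compare to alpha = 0.05. reject H0.

U_X = 2, p = 0.017316, reject H0 at alpha = 0.05.


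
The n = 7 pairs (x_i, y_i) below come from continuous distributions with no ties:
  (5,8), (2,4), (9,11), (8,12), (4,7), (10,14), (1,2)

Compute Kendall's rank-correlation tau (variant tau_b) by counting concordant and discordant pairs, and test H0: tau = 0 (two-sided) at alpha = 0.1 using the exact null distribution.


Step 1: Enumerate the 21 unordered pairs (i,j) with i<j and classify each by sign(x_j-x_i) * sign(y_j-y_i).
  (1,2):dx=-3,dy=-4->C; (1,3):dx=+4,dy=+3->C; (1,4):dx=+3,dy=+4->C; (1,5):dx=-1,dy=-1->C
  (1,6):dx=+5,dy=+6->C; (1,7):dx=-4,dy=-6->C; (2,3):dx=+7,dy=+7->C; (2,4):dx=+6,dy=+8->C
  (2,5):dx=+2,dy=+3->C; (2,6):dx=+8,dy=+10->C; (2,7):dx=-1,dy=-2->C; (3,4):dx=-1,dy=+1->D
  (3,5):dx=-5,dy=-4->C; (3,6):dx=+1,dy=+3->C; (3,7):dx=-8,dy=-9->C; (4,5):dx=-4,dy=-5->C
  (4,6):dx=+2,dy=+2->C; (4,7):dx=-7,dy=-10->C; (5,6):dx=+6,dy=+7->C; (5,7):dx=-3,dy=-5->C
  (6,7):dx=-9,dy=-12->C
Step 2: C = 20, D = 1, total pairs = 21.
Step 3: tau = (C - D)/(n(n-1)/2) = (20 - 1)/21 = 0.904762.
Step 4: Exact two-sided p-value (enumerate n! = 5040 permutations of y under H0): p = 0.002778.
Step 5: alpha = 0.1. reject H0.

tau_b = 0.9048 (C=20, D=1), p = 0.002778, reject H0.


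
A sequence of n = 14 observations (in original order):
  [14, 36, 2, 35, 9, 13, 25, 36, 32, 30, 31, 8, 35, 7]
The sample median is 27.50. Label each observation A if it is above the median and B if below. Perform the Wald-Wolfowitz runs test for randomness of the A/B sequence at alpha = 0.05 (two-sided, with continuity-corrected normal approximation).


Step 1: Compute median = 27.50; label A = above, B = below.
Labels in order: BABABBBAAAABAB  (n_A = 7, n_B = 7)
Step 2: Count runs R = 9.
Step 3: Under H0 (random ordering), E[R] = 2*n_A*n_B/(n_A+n_B) + 1 = 2*7*7/14 + 1 = 8.0000.
        Var[R] = 2*n_A*n_B*(2*n_A*n_B - n_A - n_B) / ((n_A+n_B)^2 * (n_A+n_B-1)) = 8232/2548 = 3.2308.
        SD[R] = 1.7974.
Step 4: Continuity-corrected z = (R - 0.5 - E[R]) / SD[R] = (9 - 0.5 - 8.0000) / 1.7974 = 0.2782.
Step 5: Two-sided p-value via normal approximation = 2*(1 - Phi(|z|)) = 0.780879.
Step 6: alpha = 0.05. fail to reject H0.

R = 9, z = 0.2782, p = 0.780879, fail to reject H0.


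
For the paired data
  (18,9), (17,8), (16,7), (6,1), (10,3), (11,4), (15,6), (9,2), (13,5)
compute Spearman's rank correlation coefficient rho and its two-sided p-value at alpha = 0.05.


Step 1: Rank x and y separately (midranks; no ties here).
rank(x): 18->9, 17->8, 16->7, 6->1, 10->3, 11->4, 15->6, 9->2, 13->5
rank(y): 9->9, 8->8, 7->7, 1->1, 3->3, 4->4, 6->6, 2->2, 5->5
Step 2: d_i = R_x(i) - R_y(i); compute d_i^2.
  (9-9)^2=0, (8-8)^2=0, (7-7)^2=0, (1-1)^2=0, (3-3)^2=0, (4-4)^2=0, (6-6)^2=0, (2-2)^2=0, (5-5)^2=0
sum(d^2) = 0.
Step 3: rho = 1 - 6*0 / (9*(9^2 - 1)) = 1 - 0/720 = 1.000000.
Step 5: Two-sided p-value from the t-distribution with 7 df = 0.000000.
Step 6: alpha = 0.05. reject H0.

rho = 1.0000, p = 0.000000, reject H0 at alpha = 0.05.


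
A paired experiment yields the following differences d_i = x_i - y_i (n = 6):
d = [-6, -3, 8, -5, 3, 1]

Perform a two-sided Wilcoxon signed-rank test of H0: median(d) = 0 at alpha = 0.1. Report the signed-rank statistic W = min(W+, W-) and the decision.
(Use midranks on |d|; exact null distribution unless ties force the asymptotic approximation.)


Step 1: Drop any zero differences (none here) and take |d_i|.
|d| = [6, 3, 8, 5, 3, 1]
Step 2: Midrank |d_i| (ties get averaged ranks).
ranks: |6|->5, |3|->2.5, |8|->6, |5|->4, |3|->2.5, |1|->1
Step 3: Attach original signs; sum ranks with positive sign and with negative sign.
W+ = 6 + 2.5 + 1 = 9.5
W- = 5 + 2.5 + 4 = 11.5
(Check: W+ + W- = 21 should equal n(n+1)/2 = 21.)
Step 4: Test statistic W = min(W+, W-) = 9.5.
Step 5: Ties in |d|, so use the tie-corrected normal approximation.
        E[W] = n(n+1)/4 = 6*7/4 = 10.5.
        Tie groups: |d|=3 (t=2); sum(t^3 - t) = 6.
        Var[W] = n(n+1)(2n+1)/24 - sum(t^3-t)/48 = 546/24 - 6/48 = 22.625.
        z = (W - E[W]) / sqrt(Var[W]) = (9.5 - 10.5) / 4.7566 = -0.2102.
        Two-sided p = 2*Phi(z) = 0.833484.
Step 6: alpha = 0.1. fail to reject H0.

W+ = 9.5, W- = 11.5, W = min = 9.5, p = 0.833484, fail to reject H0.


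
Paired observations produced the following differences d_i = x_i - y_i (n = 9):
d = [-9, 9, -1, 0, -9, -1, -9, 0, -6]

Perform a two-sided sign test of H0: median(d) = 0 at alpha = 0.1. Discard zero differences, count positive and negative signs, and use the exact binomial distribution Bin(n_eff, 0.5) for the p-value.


Step 1: Discard zero differences. Original n = 9; n_eff = number of nonzero differences = 7.
Nonzero differences (with sign): -9, +9, -1, -9, -1, -9, -6
Step 2: Count signs: positive = 1, negative = 6.
Step 3: Under H0: P(positive) = 0.5, so the number of positives S ~ Bin(7, 0.5).
Step 4: Two-sided exact p-value = sum of Bin(7,0.5) probabilities at or below the observed probability = 0.125000.
Step 5: alpha = 0.1. fail to reject H0.

n_eff = 7, pos = 1, neg = 6, p = 0.125000, fail to reject H0.


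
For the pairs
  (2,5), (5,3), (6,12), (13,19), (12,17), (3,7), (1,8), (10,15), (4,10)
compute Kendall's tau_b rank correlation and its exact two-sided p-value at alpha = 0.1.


Step 1: Enumerate the 36 unordered pairs (i,j) with i<j and classify each by sign(x_j-x_i) * sign(y_j-y_i).
  (1,2):dx=+3,dy=-2->D; (1,3):dx=+4,dy=+7->C; (1,4):dx=+11,dy=+14->C; (1,5):dx=+10,dy=+12->C
  (1,6):dx=+1,dy=+2->C; (1,7):dx=-1,dy=+3->D; (1,8):dx=+8,dy=+10->C; (1,9):dx=+2,dy=+5->C
  (2,3):dx=+1,dy=+9->C; (2,4):dx=+8,dy=+16->C; (2,5):dx=+7,dy=+14->C; (2,6):dx=-2,dy=+4->D
  (2,7):dx=-4,dy=+5->D; (2,8):dx=+5,dy=+12->C; (2,9):dx=-1,dy=+7->D; (3,4):dx=+7,dy=+7->C
  (3,5):dx=+6,dy=+5->C; (3,6):dx=-3,dy=-5->C; (3,7):dx=-5,dy=-4->C; (3,8):dx=+4,dy=+3->C
  (3,9):dx=-2,dy=-2->C; (4,5):dx=-1,dy=-2->C; (4,6):dx=-10,dy=-12->C; (4,7):dx=-12,dy=-11->C
  (4,8):dx=-3,dy=-4->C; (4,9):dx=-9,dy=-9->C; (5,6):dx=-9,dy=-10->C; (5,7):dx=-11,dy=-9->C
  (5,8):dx=-2,dy=-2->C; (5,9):dx=-8,dy=-7->C; (6,7):dx=-2,dy=+1->D; (6,8):dx=+7,dy=+8->C
  (6,9):dx=+1,dy=+3->C; (7,8):dx=+9,dy=+7->C; (7,9):dx=+3,dy=+2->C; (8,9):dx=-6,dy=-5->C
Step 2: C = 30, D = 6, total pairs = 36.
Step 3: tau = (C - D)/(n(n-1)/2) = (30 - 6)/36 = 0.666667.
Step 4: Exact two-sided p-value (enumerate n! = 362880 permutations of y under H0): p = 0.012665.
Step 5: alpha = 0.1. reject H0.

tau_b = 0.6667 (C=30, D=6), p = 0.012665, reject H0.


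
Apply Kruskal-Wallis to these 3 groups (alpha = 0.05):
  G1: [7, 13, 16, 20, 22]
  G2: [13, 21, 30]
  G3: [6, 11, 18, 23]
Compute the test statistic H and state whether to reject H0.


Step 1: Combine all N = 12 observations and assign midranks.
sorted (value, group, rank): (6,G3,1), (7,G1,2), (11,G3,3), (13,G1,4.5), (13,G2,4.5), (16,G1,6), (18,G3,7), (20,G1,8), (21,G2,9), (22,G1,10), (23,G3,11), (30,G2,12)
Step 2: Sum ranks within each group.
R_1 = 30.5 (n_1 = 5)
R_2 = 25.5 (n_2 = 3)
R_3 = 22 (n_3 = 4)
Step 3: H = 12/(N(N+1)) * sum(R_i^2/n_i) - 3(N+1)
     = 12/(12*13) * (30.5^2/5 + 25.5^2/3 + 22^2/4) - 3*13
     = 0.076923 * 523.8 - 39
     = 1.292308.
Step 4: Ties present; correction factor C = 1 - 6/(12^3 - 12) = 0.996503. Corrected H = 1.292308 / 0.996503 = 1.296842.
Step 5: Under H0, H ~ chi^2(2); p-value = 0.522871.
Step 6: alpha = 0.05. fail to reject H0.

H = 1.2968, df = 2, p = 0.522871, fail to reject H0.


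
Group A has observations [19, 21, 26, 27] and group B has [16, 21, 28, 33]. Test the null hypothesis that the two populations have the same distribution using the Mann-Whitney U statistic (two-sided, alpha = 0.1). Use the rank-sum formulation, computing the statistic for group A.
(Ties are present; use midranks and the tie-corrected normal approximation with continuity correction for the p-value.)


Step 1: Combine and sort all 8 observations; assign midranks.
sorted (value, group): (16,Y), (19,X), (21,X), (21,Y), (26,X), (27,X), (28,Y), (33,Y)
ranks: 16->1, 19->2, 21->3.5, 21->3.5, 26->5, 27->6, 28->7, 33->8
Step 2: Rank sum for X: R1 = 2 + 3.5 + 5 + 6 = 16.5.
Step 3: U_X = R1 - n1(n1+1)/2 = 16.5 - 4*5/2 = 16.5 - 10 = 6.5.
       U_Y = n1*n2 - U_X = 16 - 6.5 = 9.5.
Step 4: Ties are present, so use the tie-corrected normal approximation (with continuity correction) for the p-value.
Step 5: p-value = 0.771503; compare to alpha = 0.1. fail to reject H0.

U_X = 6.5, p = 0.771503, fail to reject H0 at alpha = 0.1.


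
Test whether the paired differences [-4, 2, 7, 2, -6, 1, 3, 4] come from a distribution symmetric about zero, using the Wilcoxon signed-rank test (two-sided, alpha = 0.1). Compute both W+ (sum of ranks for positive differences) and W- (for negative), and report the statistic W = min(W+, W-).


Step 1: Drop any zero differences (none here) and take |d_i|.
|d| = [4, 2, 7, 2, 6, 1, 3, 4]
Step 2: Midrank |d_i| (ties get averaged ranks).
ranks: |4|->5.5, |2|->2.5, |7|->8, |2|->2.5, |6|->7, |1|->1, |3|->4, |4|->5.5
Step 3: Attach original signs; sum ranks with positive sign and with negative sign.
W+ = 2.5 + 8 + 2.5 + 1 + 4 + 5.5 = 23.5
W- = 5.5 + 7 = 12.5
(Check: W+ + W- = 36 should equal n(n+1)/2 = 36.)
Step 4: Test statistic W = min(W+, W-) = 12.5.
Step 5: Ties in |d|, so use the tie-corrected normal approximation.
        E[W] = n(n+1)/4 = 8*9/4 = 18.
        Tie groups: |d|=2 (t=2), |d|=4 (t=2); sum(t^3 - t) = 12.
        Var[W] = n(n+1)(2n+1)/24 - sum(t^3-t)/48 = 1224/24 - 12/48 = 50.75.
        z = (W - E[W]) / sqrt(Var[W]) = (12.5 - 18) / 7.1239 = -0.7720.
        Two-sided p = 2*Phi(z) = 0.440086.
Step 6: alpha = 0.1. fail to reject H0.

W+ = 23.5, W- = 12.5, W = min = 12.5, p = 0.440086, fail to reject H0.


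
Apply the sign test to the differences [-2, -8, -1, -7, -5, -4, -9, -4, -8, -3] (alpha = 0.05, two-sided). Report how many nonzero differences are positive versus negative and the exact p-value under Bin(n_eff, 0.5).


Step 1: Discard zero differences. Original n = 10; n_eff = number of nonzero differences = 10.
Nonzero differences (with sign): -2, -8, -1, -7, -5, -4, -9, -4, -8, -3
Step 2: Count signs: positive = 0, negative = 10.
Step 3: Under H0: P(positive) = 0.5, so the number of positives S ~ Bin(10, 0.5).
Step 4: Two-sided exact p-value = sum of Bin(10,0.5) probabilities at or below the observed probability = 0.001953.
Step 5: alpha = 0.05. reject H0.

n_eff = 10, pos = 0, neg = 10, p = 0.001953, reject H0.


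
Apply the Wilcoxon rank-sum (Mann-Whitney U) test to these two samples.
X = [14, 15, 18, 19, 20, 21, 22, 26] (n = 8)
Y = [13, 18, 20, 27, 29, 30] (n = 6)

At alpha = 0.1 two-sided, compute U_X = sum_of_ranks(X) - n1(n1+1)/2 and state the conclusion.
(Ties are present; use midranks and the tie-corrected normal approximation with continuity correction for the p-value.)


Step 1: Combine and sort all 14 observations; assign midranks.
sorted (value, group): (13,Y), (14,X), (15,X), (18,X), (18,Y), (19,X), (20,X), (20,Y), (21,X), (22,X), (26,X), (27,Y), (29,Y), (30,Y)
ranks: 13->1, 14->2, 15->3, 18->4.5, 18->4.5, 19->6, 20->7.5, 20->7.5, 21->9, 22->10, 26->11, 27->12, 29->13, 30->14
Step 2: Rank sum for X: R1 = 2 + 3 + 4.5 + 6 + 7.5 + 9 + 10 + 11 = 53.
Step 3: U_X = R1 - n1(n1+1)/2 = 53 - 8*9/2 = 53 - 36 = 17.
       U_Y = n1*n2 - U_X = 48 - 17 = 31.
Step 4: Ties are present, so use the tie-corrected normal approximation (with continuity correction) for the p-value.
Step 5: p-value = 0.400350; compare to alpha = 0.1. fail to reject H0.

U_X = 17, p = 0.400350, fail to reject H0 at alpha = 0.1.


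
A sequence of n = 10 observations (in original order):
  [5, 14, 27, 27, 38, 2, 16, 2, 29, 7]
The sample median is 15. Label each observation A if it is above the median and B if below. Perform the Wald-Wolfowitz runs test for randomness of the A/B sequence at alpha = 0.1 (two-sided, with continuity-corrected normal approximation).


Step 1: Compute median = 15; label A = above, B = below.
Labels in order: BBAAABABAB  (n_A = 5, n_B = 5)
Step 2: Count runs R = 7.
Step 3: Under H0 (random ordering), E[R] = 2*n_A*n_B/(n_A+n_B) + 1 = 2*5*5/10 + 1 = 6.0000.
        Var[R] = 2*n_A*n_B*(2*n_A*n_B - n_A - n_B) / ((n_A+n_B)^2 * (n_A+n_B-1)) = 2000/900 = 2.2222.
        SD[R] = 1.4907.
Step 4: Continuity-corrected z = (R - 0.5 - E[R]) / SD[R] = (7 - 0.5 - 6.0000) / 1.4907 = 0.3354.
Step 5: Two-sided p-value via normal approximation = 2*(1 - Phi(|z|)) = 0.737316.
Step 6: alpha = 0.1. fail to reject H0.

R = 7, z = 0.3354, p = 0.737316, fail to reject H0.


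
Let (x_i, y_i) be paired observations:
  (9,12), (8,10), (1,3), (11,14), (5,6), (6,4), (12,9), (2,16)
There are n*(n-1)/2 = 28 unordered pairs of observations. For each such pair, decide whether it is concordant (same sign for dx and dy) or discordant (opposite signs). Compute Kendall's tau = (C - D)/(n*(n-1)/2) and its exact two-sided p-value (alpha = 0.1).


Step 1: Enumerate the 28 unordered pairs (i,j) with i<j and classify each by sign(x_j-x_i) * sign(y_j-y_i).
  (1,2):dx=-1,dy=-2->C; (1,3):dx=-8,dy=-9->C; (1,4):dx=+2,dy=+2->C; (1,5):dx=-4,dy=-6->C
  (1,6):dx=-3,dy=-8->C; (1,7):dx=+3,dy=-3->D; (1,8):dx=-7,dy=+4->D; (2,3):dx=-7,dy=-7->C
  (2,4):dx=+3,dy=+4->C; (2,5):dx=-3,dy=-4->C; (2,6):dx=-2,dy=-6->C; (2,7):dx=+4,dy=-1->D
  (2,8):dx=-6,dy=+6->D; (3,4):dx=+10,dy=+11->C; (3,5):dx=+4,dy=+3->C; (3,6):dx=+5,dy=+1->C
  (3,7):dx=+11,dy=+6->C; (3,8):dx=+1,dy=+13->C; (4,5):dx=-6,dy=-8->C; (4,6):dx=-5,dy=-10->C
  (4,7):dx=+1,dy=-5->D; (4,8):dx=-9,dy=+2->D; (5,6):dx=+1,dy=-2->D; (5,7):dx=+7,dy=+3->C
  (5,8):dx=-3,dy=+10->D; (6,7):dx=+6,dy=+5->C; (6,8):dx=-4,dy=+12->D; (7,8):dx=-10,dy=+7->D
Step 2: C = 18, D = 10, total pairs = 28.
Step 3: tau = (C - D)/(n(n-1)/2) = (18 - 10)/28 = 0.285714.
Step 4: Exact two-sided p-value (enumerate n! = 40320 permutations of y under H0): p = 0.398760.
Step 5: alpha = 0.1. fail to reject H0.

tau_b = 0.2857 (C=18, D=10), p = 0.398760, fail to reject H0.


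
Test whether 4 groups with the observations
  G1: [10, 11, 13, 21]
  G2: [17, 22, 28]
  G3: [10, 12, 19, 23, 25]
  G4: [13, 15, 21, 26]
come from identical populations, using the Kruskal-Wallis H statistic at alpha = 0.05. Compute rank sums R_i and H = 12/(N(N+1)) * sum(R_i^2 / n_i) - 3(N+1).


Step 1: Combine all N = 16 observations and assign midranks.
sorted (value, group, rank): (10,G1,1.5), (10,G3,1.5), (11,G1,3), (12,G3,4), (13,G1,5.5), (13,G4,5.5), (15,G4,7), (17,G2,8), (19,G3,9), (21,G1,10.5), (21,G4,10.5), (22,G2,12), (23,G3,13), (25,G3,14), (26,G4,15), (28,G2,16)
Step 2: Sum ranks within each group.
R_1 = 20.5 (n_1 = 4)
R_2 = 36 (n_2 = 3)
R_3 = 41.5 (n_3 = 5)
R_4 = 38 (n_4 = 4)
Step 3: H = 12/(N(N+1)) * sum(R_i^2/n_i) - 3(N+1)
     = 12/(16*17) * (20.5^2/4 + 36^2/3 + 41.5^2/5 + 38^2/4) - 3*17
     = 0.044118 * 1242.51 - 51
     = 3.816728.
Step 4: Ties present; correction factor C = 1 - 18/(16^3 - 16) = 0.995588. Corrected H = 3.816728 / 0.995588 = 3.833641.
Step 5: Under H0, H ~ chi^2(3); p-value = 0.279997.
Step 6: alpha = 0.05. fail to reject H0.

H = 3.8336, df = 3, p = 0.279997, fail to reject H0.


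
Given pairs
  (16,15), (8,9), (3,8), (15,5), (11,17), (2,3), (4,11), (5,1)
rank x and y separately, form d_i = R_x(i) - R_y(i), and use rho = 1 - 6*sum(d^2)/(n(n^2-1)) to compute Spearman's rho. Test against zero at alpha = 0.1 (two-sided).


Step 1: Rank x and y separately (midranks; no ties here).
rank(x): 16->8, 8->5, 3->2, 15->7, 11->6, 2->1, 4->3, 5->4
rank(y): 15->7, 9->5, 8->4, 5->3, 17->8, 3->2, 11->6, 1->1
Step 2: d_i = R_x(i) - R_y(i); compute d_i^2.
  (8-7)^2=1, (5-5)^2=0, (2-4)^2=4, (7-3)^2=16, (6-8)^2=4, (1-2)^2=1, (3-6)^2=9, (4-1)^2=9
sum(d^2) = 44.
Step 3: rho = 1 - 6*44 / (8*(8^2 - 1)) = 1 - 264/504 = 0.476190.
Step 4: Under H0, t = rho * sqrt((n-2)/(1-rho^2)) = 1.3265 ~ t(6).
Step 5: Two-sided p-value from the t-distribution with 6 df = 0.232936.
Step 6: alpha = 0.1. fail to reject H0.

rho = 0.4762, p = 0.232936, fail to reject H0 at alpha = 0.1.


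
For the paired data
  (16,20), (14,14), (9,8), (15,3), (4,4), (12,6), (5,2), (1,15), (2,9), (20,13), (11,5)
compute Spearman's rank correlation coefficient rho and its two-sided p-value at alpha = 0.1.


Step 1: Rank x and y separately (midranks; no ties here).
rank(x): 16->10, 14->8, 9->5, 15->9, 4->3, 12->7, 5->4, 1->1, 2->2, 20->11, 11->6
rank(y): 20->11, 14->9, 8->6, 3->2, 4->3, 6->5, 2->1, 15->10, 9->7, 13->8, 5->4
Step 2: d_i = R_x(i) - R_y(i); compute d_i^2.
  (10-11)^2=1, (8-9)^2=1, (5-6)^2=1, (9-2)^2=49, (3-3)^2=0, (7-5)^2=4, (4-1)^2=9, (1-10)^2=81, (2-7)^2=25, (11-8)^2=9, (6-4)^2=4
sum(d^2) = 184.
Step 3: rho = 1 - 6*184 / (11*(11^2 - 1)) = 1 - 1104/1320 = 0.163636.
Step 4: Under H0, t = rho * sqrt((n-2)/(1-rho^2)) = 0.4976 ~ t(9).
Step 5: Two-sided p-value from the t-distribution with 9 df = 0.630685.
Step 6: alpha = 0.1. fail to reject H0.

rho = 0.1636, p = 0.630685, fail to reject H0 at alpha = 0.1.


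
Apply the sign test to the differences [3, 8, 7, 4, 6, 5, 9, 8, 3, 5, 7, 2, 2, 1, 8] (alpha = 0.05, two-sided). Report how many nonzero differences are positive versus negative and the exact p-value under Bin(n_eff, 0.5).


Step 1: Discard zero differences. Original n = 15; n_eff = number of nonzero differences = 15.
Nonzero differences (with sign): +3, +8, +7, +4, +6, +5, +9, +8, +3, +5, +7, +2, +2, +1, +8
Step 2: Count signs: positive = 15, negative = 0.
Step 3: Under H0: P(positive) = 0.5, so the number of positives S ~ Bin(15, 0.5).
Step 4: Two-sided exact p-value = sum of Bin(15,0.5) probabilities at or below the observed probability = 0.000061.
Step 5: alpha = 0.05. reject H0.

n_eff = 15, pos = 15, neg = 0, p = 0.000061, reject H0.


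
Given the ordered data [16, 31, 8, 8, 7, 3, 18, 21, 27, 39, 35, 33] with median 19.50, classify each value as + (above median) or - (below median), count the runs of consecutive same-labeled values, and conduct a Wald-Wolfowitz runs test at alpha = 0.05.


Step 1: Compute median = 19.50; label A = above, B = below.
Labels in order: BABBBBBAAAAA  (n_A = 6, n_B = 6)
Step 2: Count runs R = 4.
Step 3: Under H0 (random ordering), E[R] = 2*n_A*n_B/(n_A+n_B) + 1 = 2*6*6/12 + 1 = 7.0000.
        Var[R] = 2*n_A*n_B*(2*n_A*n_B - n_A - n_B) / ((n_A+n_B)^2 * (n_A+n_B-1)) = 4320/1584 = 2.7273.
        SD[R] = 1.6514.
Step 4: Continuity-corrected z = (R + 0.5 - E[R]) / SD[R] = (4 + 0.5 - 7.0000) / 1.6514 = -1.5138.
Step 5: Two-sided p-value via normal approximation = 2*(1 - Phi(|z|)) = 0.130070.
Step 6: alpha = 0.05. fail to reject H0.

R = 4, z = -1.5138, p = 0.130070, fail to reject H0.


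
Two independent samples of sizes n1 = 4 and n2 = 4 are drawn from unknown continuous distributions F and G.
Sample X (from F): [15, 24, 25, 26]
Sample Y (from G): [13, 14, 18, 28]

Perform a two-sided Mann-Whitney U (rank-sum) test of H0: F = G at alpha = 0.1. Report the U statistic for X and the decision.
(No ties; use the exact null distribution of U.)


Step 1: Combine and sort all 8 observations; assign midranks.
sorted (value, group): (13,Y), (14,Y), (15,X), (18,Y), (24,X), (25,X), (26,X), (28,Y)
ranks: 13->1, 14->2, 15->3, 18->4, 24->5, 25->6, 26->7, 28->8
Step 2: Rank sum for X: R1 = 3 + 5 + 6 + 7 = 21.
Step 3: U_X = R1 - n1(n1+1)/2 = 21 - 4*5/2 = 21 - 10 = 11.
       U_Y = n1*n2 - U_X = 16 - 11 = 5.
Step 4: No ties, so the exact null distribution of U (based on enumerating the C(8,4) = 70 equally likely rank assignments) gives the two-sided p-value.
Step 5: p-value = 0.485714; compare to alpha = 0.1. fail to reject H0.

U_X = 11, p = 0.485714, fail to reject H0 at alpha = 0.1.


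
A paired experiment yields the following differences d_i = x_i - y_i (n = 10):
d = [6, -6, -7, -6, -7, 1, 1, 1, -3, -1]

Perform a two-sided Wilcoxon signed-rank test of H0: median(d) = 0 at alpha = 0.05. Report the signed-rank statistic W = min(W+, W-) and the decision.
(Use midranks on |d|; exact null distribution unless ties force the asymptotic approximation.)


Step 1: Drop any zero differences (none here) and take |d_i|.
|d| = [6, 6, 7, 6, 7, 1, 1, 1, 3, 1]
Step 2: Midrank |d_i| (ties get averaged ranks).
ranks: |6|->7, |6|->7, |7|->9.5, |6|->7, |7|->9.5, |1|->2.5, |1|->2.5, |1|->2.5, |3|->5, |1|->2.5
Step 3: Attach original signs; sum ranks with positive sign and with negative sign.
W+ = 7 + 2.5 + 2.5 + 2.5 = 14.5
W- = 7 + 9.5 + 7 + 9.5 + 5 + 2.5 = 40.5
(Check: W+ + W- = 55 should equal n(n+1)/2 = 55.)
Step 4: Test statistic W = min(W+, W-) = 14.5.
Step 5: Ties in |d|, so use the tie-corrected normal approximation.
        E[W] = n(n+1)/4 = 10*11/4 = 27.5.
        Tie groups: |d|=1 (t=4), |d|=6 (t=3), |d|=7 (t=2); sum(t^3 - t) = 90.
        Var[W] = n(n+1)(2n+1)/24 - sum(t^3-t)/48 = 2310/24 - 90/48 = 94.375.
        z = (W - E[W]) / sqrt(Var[W]) = (14.5 - 27.5) / 9.7147 = -1.3382.
        Two-sided p = 2*Phi(z) = 0.180837.
Step 6: alpha = 0.05. fail to reject H0.

W+ = 14.5, W- = 40.5, W = min = 14.5, p = 0.180837, fail to reject H0.


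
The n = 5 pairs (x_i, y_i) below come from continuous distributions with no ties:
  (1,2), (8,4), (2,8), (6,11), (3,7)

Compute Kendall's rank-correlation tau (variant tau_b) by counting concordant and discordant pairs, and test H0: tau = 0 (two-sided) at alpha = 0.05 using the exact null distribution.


Step 1: Enumerate the 10 unordered pairs (i,j) with i<j and classify each by sign(x_j-x_i) * sign(y_j-y_i).
  (1,2):dx=+7,dy=+2->C; (1,3):dx=+1,dy=+6->C; (1,4):dx=+5,dy=+9->C; (1,5):dx=+2,dy=+5->C
  (2,3):dx=-6,dy=+4->D; (2,4):dx=-2,dy=+7->D; (2,5):dx=-5,dy=+3->D; (3,4):dx=+4,dy=+3->C
  (3,5):dx=+1,dy=-1->D; (4,5):dx=-3,dy=-4->C
Step 2: C = 6, D = 4, total pairs = 10.
Step 3: tau = (C - D)/(n(n-1)/2) = (6 - 4)/10 = 0.200000.
Step 4: Exact two-sided p-value (enumerate n! = 120 permutations of y under H0): p = 0.816667.
Step 5: alpha = 0.05. fail to reject H0.

tau_b = 0.2000 (C=6, D=4), p = 0.816667, fail to reject H0.
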